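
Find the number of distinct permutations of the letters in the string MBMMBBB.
7! / (4! × 3!) = 35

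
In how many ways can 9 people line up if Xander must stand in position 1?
Fix one position: (9-1)! = 40320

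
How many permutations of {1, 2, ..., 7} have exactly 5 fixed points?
Choose the 5 fixed points C(7,5) = 21, derange the rest: !2 = Σ_{j=0}^{2} (-1)^j·2!/j! = 2 - 2 + 1 = 1. Product = 21 × 1 = 21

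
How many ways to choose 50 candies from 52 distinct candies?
C(52,50) = 52!/(50!×2!) = 1326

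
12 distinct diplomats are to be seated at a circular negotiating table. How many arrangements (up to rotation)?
Circular: fix one position, arrange the rest. (12-1)! = 39916800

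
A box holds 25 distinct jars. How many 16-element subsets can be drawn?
C(25,16) = 25!/(16!×9!) = 2042975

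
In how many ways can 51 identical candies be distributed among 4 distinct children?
C(51+4-1, 4-1) = C(54, 3) = 24804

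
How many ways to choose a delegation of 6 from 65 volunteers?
C(65,6) = 65!/(6!×59!) = 82598880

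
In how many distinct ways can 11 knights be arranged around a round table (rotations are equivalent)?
Circular: fix one position, arrange the rest. (11-1)! = 3628800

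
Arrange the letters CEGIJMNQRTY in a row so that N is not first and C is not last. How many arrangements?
By inclusion-exclusion: 11! - 2×(11-1)! + (11-2)! = 39916800 - 7257600 + 362880 = 33022080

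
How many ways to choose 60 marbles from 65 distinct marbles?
C(65,60) = 65!/(60!×5!) = 8259888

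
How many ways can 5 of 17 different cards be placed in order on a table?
P(17,5) = 17!/(17-5)! = 742560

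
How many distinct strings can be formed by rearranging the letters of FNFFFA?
6! / (1! × 1! × 4!) = 30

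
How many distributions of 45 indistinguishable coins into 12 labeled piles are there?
C(45+12-1, 12-1) = C(56, 11) = 148902215280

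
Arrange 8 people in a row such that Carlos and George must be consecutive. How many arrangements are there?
Treat the 2 as one block: (8-2+1)! × 2! = 5040 × 2 = 10080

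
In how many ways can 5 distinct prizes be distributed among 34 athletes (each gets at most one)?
P(34,5) = 34!/(34-5)! = 33390720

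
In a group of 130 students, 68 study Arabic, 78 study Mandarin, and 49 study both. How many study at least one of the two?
|A∪B| = |A| + |B| - |A∩B| = 68 + 78 - 49 = 97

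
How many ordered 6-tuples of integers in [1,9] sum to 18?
Coefficient of x^18 in (x + x² + ... + x^9)^6. By inclusion-exclusion on dice exceeding 9: Σ_j (-1)^j C(6,j)·C(18-1-9j, 5) = C(6,0)·C(17,5) - C(6,1)·C(8,5) = 1·6188 - 6·56 = 5852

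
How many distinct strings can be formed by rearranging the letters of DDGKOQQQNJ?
10! / (1! × 3! × 1! × 2! × 1! × 1! × 1!) = 302400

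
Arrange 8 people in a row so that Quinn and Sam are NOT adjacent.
Total - adjacent = 8! - (8-1)!×2 = 40320 - 10080 = 30240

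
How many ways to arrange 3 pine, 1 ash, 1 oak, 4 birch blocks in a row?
9! / (3! × 1! × 1! × 4!) = 2520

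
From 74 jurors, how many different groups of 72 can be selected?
C(74,72) = 74!/(72!×2!) = 2701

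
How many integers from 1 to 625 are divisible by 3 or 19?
⌊625/3⌋ + ⌊625/19⌋ - ⌊625/57⌋ = 208 + 32 - 10 = 230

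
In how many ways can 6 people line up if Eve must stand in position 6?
Fix one position: (6-1)! = 120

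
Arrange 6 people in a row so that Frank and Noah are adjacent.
Treat as block: (6-1)! × 2! = 120 × 2 = 240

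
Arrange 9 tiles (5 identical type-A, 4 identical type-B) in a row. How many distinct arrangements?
9! / (5! × 4!) = 126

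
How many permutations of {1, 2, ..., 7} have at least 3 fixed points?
Exactly j fixed points: C(7,j)·!(7-j); sum over j ≥ 3 (derangement numbers via !m = (m-1)·(!(m-1) + !(m-2)): !0..!4 = 1, 0, 1, 2, 9). Σ_{j=3}^{7} C(7,j)·!(7-j) = C(7,3)·!4 + C(7,4)·!3 + C(7,5)·!2 + C(7,6)·!1 + C(7,7)·!0 = 35·9 + 35·2 + 21·1 + 7·0 + 1·1 = 407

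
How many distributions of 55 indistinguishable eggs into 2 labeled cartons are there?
C(55+2-1, 2-1) = C(56, 1) = 56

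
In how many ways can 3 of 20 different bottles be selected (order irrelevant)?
C(20,3) = 20!/(3!×17!) = 1140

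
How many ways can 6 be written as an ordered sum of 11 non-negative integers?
C(6+11-1, 11-1) = C(16, 10) = 8008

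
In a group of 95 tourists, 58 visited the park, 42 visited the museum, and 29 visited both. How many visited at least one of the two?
|A∪B| = |A| + |B| - |A∩B| = 58 + 42 - 29 = 71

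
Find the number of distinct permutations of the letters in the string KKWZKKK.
7! / (5! × 1! × 1!) = 42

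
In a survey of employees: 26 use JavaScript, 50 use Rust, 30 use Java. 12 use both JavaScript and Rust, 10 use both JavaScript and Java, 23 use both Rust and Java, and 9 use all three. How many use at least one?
|A∪B∪C| = 26+50+30-12-10-23+9 = 70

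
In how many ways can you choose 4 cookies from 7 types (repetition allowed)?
C(4+7-1, 7-1) = C(10, 6) = 210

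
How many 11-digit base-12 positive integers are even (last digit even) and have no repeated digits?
Last∈{0,2,4,6,8,10}. Last=0: 39916800. Last nonzero: 5×10×P(10,9) = 181440000. Total = 221356800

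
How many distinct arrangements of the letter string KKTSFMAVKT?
10! / (1! × 1! × 3! × 1! × 1! × 2! × 1!) = 302400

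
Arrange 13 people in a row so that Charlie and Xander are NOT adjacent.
Total - adjacent = 13! - (13-1)!×2 = 6227020800 - 958003200 = 5269017600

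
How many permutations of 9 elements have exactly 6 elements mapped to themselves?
Choose the 6 fixed points C(9,6) = 84, derange the rest: !3 = Σ_{j=0}^{3} (-1)^j·3!/j! = 6 - 6 + 3 - 1 = 2. Product = 84 × 2 = 168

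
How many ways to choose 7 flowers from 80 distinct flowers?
C(80,7) = 80!/(7!×73!) = 3176716400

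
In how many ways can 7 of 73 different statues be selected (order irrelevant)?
C(73,7) = 73!/(7!×66!) = 1629348612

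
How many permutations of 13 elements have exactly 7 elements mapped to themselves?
Choose the 7 fixed points C(13,7) = 1716, derange the rest: !6 = Σ_{j=0}^{6} (-1)^j·6!/j! = 720 - 720 + 360 - 120 + 30 - 6 + 1 = 265. Product = 1716 × 265 = 454740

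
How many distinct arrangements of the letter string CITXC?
5! / (2! × 1! × 1! × 1!) = 60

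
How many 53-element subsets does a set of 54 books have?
C(54,53) = 54!/(53!×1!) = 54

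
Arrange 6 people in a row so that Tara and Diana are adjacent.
Treat as block: (6-1)! × 2! = 120 × 2 = 240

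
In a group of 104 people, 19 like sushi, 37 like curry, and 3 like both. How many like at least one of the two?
|A∪B| = |A| + |B| - |A∩B| = 19 + 37 - 3 = 53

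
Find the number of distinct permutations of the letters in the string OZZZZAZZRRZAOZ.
14! / (2! × 8! × 2! × 2!) = 270270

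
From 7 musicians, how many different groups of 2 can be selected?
C(7,2) = 7!/(2!×5!) = 21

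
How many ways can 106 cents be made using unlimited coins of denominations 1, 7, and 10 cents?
Coefficient of x^106 in 1/(1-x^1) · 1/(1-x^7) · 1/(1-x^10). Case on j = number of 10-cent coins (j = 0..10); remainder r = 106 - 10j is made from {1,7} in ⌊r/7⌋+1 ways. r = 106, 96, 86, 76, 66, 56, 46, 36, 26, 16, 6 → 16 + 14 + 13 + 11 + 10 + 9 + 7 + 6 + 4 + 3 + 1 = 94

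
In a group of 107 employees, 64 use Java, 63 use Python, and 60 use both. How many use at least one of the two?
|A∪B| = |A| + |B| - |A∩B| = 64 + 63 - 60 = 67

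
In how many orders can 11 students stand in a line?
11! = 39916800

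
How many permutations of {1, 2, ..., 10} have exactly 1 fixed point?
Choose the 1 fixed point C(10,1) = 10, derange the rest: !9 = Σ_{j=0}^{9} (-1)^j·9!/j! = 362880 - 362880 + 181440 - 60480 + 15120 - 3024 + 504 - 72 + 9 - 1 = 133496. Product = 10 × 133496 = 1334960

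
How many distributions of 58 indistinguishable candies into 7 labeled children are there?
C(58+7-1, 7-1) = C(64, 6) = 74974368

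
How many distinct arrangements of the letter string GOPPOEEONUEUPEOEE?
17! / (3! × 1! × 1! × 2! × 6! × 4!) = 1715313600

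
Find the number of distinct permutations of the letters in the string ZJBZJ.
5! / (2! × 2! × 1!) = 30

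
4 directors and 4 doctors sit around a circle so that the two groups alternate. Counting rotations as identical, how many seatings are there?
Fix one of the directors: (4-1)! ways for the remaining directors, × 4! ways for the doctors = 6 × 24 = 144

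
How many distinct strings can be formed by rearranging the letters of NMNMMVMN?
8! / (1! × 3! × 4!) = 280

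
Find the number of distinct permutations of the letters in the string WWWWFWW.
7! / (6! × 1!) = 7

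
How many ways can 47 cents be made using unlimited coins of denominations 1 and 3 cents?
Coefficient of x^47 in 1/(1-x^1) · 1/(1-x^3). Use j coins of 3 for j = 0..⌊47/3⌋ = 15, the rest in 1s: 15 + 1 = 16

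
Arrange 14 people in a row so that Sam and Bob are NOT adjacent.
Total - adjacent = 14! - (14-1)!×2 = 87178291200 - 12454041600 = 74724249600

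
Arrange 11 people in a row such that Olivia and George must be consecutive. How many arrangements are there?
Treat the 2 as one block: (11-2+1)! × 2! = 3628800 × 2 = 7257600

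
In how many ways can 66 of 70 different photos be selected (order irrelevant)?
C(70,66) = 70!/(66!×4!) = 916895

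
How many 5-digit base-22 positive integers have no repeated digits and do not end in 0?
Last digit: 21 nonzero choices. First digit: 20 (nonzero, ≠last). Middle 3: P(20,3) = 6840. Total = 2872800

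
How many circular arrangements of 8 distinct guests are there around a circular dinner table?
Circular: fix one position, arrange the rest. (8-1)! = 5040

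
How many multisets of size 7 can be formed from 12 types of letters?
C(7+12-1, 12-1) = C(18, 11) = 31824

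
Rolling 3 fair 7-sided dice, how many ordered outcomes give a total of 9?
Coefficient of x^9 in (x + x² + ... + x^7)^3. By inclusion-exclusion on dice exceeding 7: Σ_j (-1)^j C(3,j)·C(9-1-7j, 2) = C(3,0)·C(8,2) = 1·28 = 28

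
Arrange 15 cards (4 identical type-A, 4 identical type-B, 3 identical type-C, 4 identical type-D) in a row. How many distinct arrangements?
15! / (4! × 4! × 3! × 4!) = 15765750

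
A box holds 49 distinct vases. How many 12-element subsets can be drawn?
C(49,12) = 49!/(12!×37!) = 92263734836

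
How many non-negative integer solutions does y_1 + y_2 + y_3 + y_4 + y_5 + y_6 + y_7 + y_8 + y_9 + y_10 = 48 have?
C(48+10-1, 10-1) = C(57, 9) = 8996462475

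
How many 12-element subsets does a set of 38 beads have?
C(38,12) = 38!/(12!×26!) = 2707475148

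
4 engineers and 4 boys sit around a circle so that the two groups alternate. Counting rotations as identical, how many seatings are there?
Fix one of the engineers: (4-1)! ways for the remaining engineers, × 4! ways for the boys = 6 × 24 = 144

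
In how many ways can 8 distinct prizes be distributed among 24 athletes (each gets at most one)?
P(24,8) = 24!/(24-8)! = 29654190720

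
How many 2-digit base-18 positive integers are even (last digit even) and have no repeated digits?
Last∈{0,2,4,6,8,10,12,14,16}. Last=0: 17. Last nonzero: 8×16×P(16,0) = 128. Total = 145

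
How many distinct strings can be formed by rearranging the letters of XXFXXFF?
7! / (4! × 3!) = 35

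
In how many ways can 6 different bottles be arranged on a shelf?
6! = 720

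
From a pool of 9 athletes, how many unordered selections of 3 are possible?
C(9,3) = 9!/(3!×6!) = 84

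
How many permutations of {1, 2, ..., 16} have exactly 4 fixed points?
Choose the 4 fixed points C(16,4) = 1820, derange the rest: !12 = Σ_{j=0}^{12} (-1)^j·12!/j! = 479001600 - 479001600 + 239500800 - 79833600 + 19958400 - 3991680 + 665280 - 95040 + 11880 - 1320 + 132 - 12 + 1 = 176214841. Product = 1820 × 176214841 = 320711010620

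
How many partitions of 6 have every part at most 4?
Let r_j(i) = number of partitions of i into parts ≤ j, for i = 0..6. r_1(i) = 1 for all i; r_j(i) = r_{j-1}(i) + r_j(i-j). Rows j = 2..4: ≤2: 1 1 2 2 3 3 4; ≤3: 1 1 2 3 4 5 7; ≤4: 1 1 2 3 5 6 9. r_4(6) = 9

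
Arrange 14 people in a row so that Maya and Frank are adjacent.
Treat as block: (14-1)! × 2! = 6227020800 × 2 = 12454041600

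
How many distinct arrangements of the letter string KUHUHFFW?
8! / (2! × 1! × 2! × 2! × 1!) = 5040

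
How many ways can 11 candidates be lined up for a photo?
11! = 39916800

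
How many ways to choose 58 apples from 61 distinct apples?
C(61,58) = 61!/(58!×3!) = 35990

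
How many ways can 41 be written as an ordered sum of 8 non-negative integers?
C(41+8-1, 8-1) = C(48, 7) = 73629072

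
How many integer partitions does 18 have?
Pentagonal recurrence p(n) = p(n-1) + p(n-2) - p(n-5) - p(n-7) + p(n-12) + p(n-15) - ... gives p(0..17) = 1, 1, 2, 3, 5, 7, 11, 15, 22, 30, 42, 56, 77, 101, 135, 176, 231, 297. p(18) = p(17) + p(16) - p(13) - p(11) + p(6) + p(3) = 297 + 231 - 101 - 56 + 11 + 3 = 385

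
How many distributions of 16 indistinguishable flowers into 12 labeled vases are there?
C(16+12-1, 12-1) = C(27, 11) = 13037895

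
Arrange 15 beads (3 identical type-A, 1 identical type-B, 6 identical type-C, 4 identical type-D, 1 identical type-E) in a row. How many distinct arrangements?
15! / (3! × 1! × 6! × 4! × 1!) = 12612600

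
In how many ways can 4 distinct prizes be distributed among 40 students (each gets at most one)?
P(40,4) = 40!/(40-4)! = 2193360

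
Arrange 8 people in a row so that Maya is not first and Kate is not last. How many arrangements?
By inclusion-exclusion: 8! - 2×(8-1)! + (8-2)! = 40320 - 10080 + 720 = 30960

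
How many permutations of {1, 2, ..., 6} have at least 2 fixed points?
Exactly j fixed points: C(6,j)·!(6-j); sum over j ≥ 2 (derangement numbers via !m = (m-1)·(!(m-1) + !(m-2)): !0..!4 = 1, 0, 1, 2, 9). Σ_{j=2}^{6} C(6,j)·!(6-j) = C(6,2)·!4 + C(6,3)·!3 + C(6,4)·!2 + C(6,5)·!1 + C(6,6)·!0 = 15·9 + 20·2 + 15·1 + 6·0 + 1·1 = 191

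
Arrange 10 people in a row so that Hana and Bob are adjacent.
Treat as block: (10-1)! × 2! = 362880 × 2 = 725760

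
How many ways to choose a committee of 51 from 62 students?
C(62,51) = 62!/(51!×11!) = 508271323092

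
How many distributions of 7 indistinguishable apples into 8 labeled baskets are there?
C(7+8-1, 8-1) = C(14, 7) = 3432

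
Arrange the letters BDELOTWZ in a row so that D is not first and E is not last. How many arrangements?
By inclusion-exclusion: 8! - 2×(8-1)! + (8-2)! = 40320 - 10080 + 720 = 30960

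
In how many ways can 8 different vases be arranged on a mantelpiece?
8! = 40320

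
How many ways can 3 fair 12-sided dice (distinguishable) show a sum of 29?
Coefficient of x^29 in (x + x² + ... + x^12)^3. By inclusion-exclusion on dice exceeding 12: Σ_j (-1)^j C(3,j)·C(29-1-12j, 2) = C(3,0)·C(28,2) - C(3,1)·C(16,2) + C(3,2)·C(4,2) = 1·378 - 3·120 + 3·6 = 36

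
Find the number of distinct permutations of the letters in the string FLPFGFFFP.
9! / (2! × 1! × 5! × 1!) = 1512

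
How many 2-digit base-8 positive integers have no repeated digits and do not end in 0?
Last digit: 7 nonzero choices. First digit: 6 (nonzero, ≠last). Middle 0: P(6,0) = 1. Total = 42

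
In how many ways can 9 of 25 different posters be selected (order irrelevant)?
C(25,9) = 25!/(9!×16!) = 2042975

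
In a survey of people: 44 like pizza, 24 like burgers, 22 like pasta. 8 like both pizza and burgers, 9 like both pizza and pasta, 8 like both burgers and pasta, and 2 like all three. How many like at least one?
|A∪B∪C| = 44+24+22-8-9-8+2 = 67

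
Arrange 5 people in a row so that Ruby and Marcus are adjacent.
Treat as block: (5-1)! × 2! = 24 × 2 = 48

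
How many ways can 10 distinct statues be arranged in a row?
10! = 3628800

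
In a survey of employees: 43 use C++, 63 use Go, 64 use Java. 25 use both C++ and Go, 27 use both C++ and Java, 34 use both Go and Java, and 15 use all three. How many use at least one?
|A∪B∪C| = 43+63+64-25-27-34+15 = 99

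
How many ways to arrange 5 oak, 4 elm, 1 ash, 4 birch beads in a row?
14! / (5! × 4! × 1! × 4!) = 1261260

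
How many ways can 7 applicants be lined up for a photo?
7! = 5040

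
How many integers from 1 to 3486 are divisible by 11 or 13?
⌊3486/11⌋ + ⌊3486/13⌋ - ⌊3486/143⌋ = 316 + 268 - 24 = 560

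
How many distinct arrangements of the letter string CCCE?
4! / (1! × 3!) = 4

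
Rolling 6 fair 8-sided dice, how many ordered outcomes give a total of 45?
Coefficient of x^45 in (x + x² + ... + x^8)^6. By inclusion-exclusion on dice exceeding 8: Σ_j (-1)^j C(6,j)·C(45-1-8j, 5) = C(6,0)·C(44,5) - C(6,1)·C(36,5) + C(6,2)·C(28,5) - C(6,3)·C(20,5) + C(6,4)·C(12,5) = 1·1086008 - 6·376992 + 15·98280 - 20·15504 + 15·792 = 56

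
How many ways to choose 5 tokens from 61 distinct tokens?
C(61,5) = 61!/(5!×56!) = 5949147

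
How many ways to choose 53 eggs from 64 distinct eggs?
C(64,53) = 64!/(53!×11!) = 743595781824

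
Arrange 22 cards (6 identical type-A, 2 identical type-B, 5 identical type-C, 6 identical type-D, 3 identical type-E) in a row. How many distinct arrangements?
22! / (6! × 2! × 5! × 6! × 3!) = 1505702278080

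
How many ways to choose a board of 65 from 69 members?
C(69,65) = 69!/(65!×4!) = 864501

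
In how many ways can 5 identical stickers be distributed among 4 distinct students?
C(5+4-1, 4-1) = C(8, 3) = 56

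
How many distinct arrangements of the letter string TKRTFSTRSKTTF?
13! / (2! × 2! × 5! × 2! × 2!) = 3243240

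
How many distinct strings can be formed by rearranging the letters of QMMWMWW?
7! / (3! × 3! × 1!) = 140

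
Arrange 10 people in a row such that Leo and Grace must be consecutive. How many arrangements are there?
Treat the 2 as one block: (10-2+1)! × 2! = 362880 × 2 = 725760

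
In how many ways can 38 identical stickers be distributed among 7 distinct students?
C(38+7-1, 7-1) = C(44, 6) = 7059052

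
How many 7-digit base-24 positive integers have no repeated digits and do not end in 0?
Last digit: 23 nonzero choices. First digit: 22 (nonzero, ≠last). Middle 5: P(22,5) = 3160080. Total = 1599000480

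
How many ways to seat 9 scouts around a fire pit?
Circular: fix one position, arrange the rest. (9-1)! = 40320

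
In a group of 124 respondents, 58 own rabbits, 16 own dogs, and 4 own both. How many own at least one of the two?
|A∪B| = |A| + |B| - |A∩B| = 58 + 16 - 4 = 70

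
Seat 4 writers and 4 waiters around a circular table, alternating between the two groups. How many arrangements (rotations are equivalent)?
Fix one of the writers: (4-1)! ways for the remaining writers, × 4! ways for the waiters = 6 × 24 = 144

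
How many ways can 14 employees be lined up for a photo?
14! = 87178291200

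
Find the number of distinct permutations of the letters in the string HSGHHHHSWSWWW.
13! / (4! × 3! × 1! × 5!) = 360360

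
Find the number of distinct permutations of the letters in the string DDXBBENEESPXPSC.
15! / (2! × 1! × 2! × 2! × 3! × 2! × 1! × 2!) = 6810804000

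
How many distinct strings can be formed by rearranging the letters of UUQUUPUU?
8! / (6! × 1! × 1!) = 56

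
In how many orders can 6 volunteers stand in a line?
6! = 720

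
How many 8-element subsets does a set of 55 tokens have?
C(55,8) = 55!/(8!×47!) = 1217566350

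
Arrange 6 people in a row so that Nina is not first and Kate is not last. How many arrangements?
By inclusion-exclusion: 6! - 2×(6-1)! + (6-2)! = 720 - 240 + 24 = 504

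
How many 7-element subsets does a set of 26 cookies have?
C(26,7) = 26!/(7!×19!) = 657800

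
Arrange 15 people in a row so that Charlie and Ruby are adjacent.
Treat as block: (15-1)! × 2! = 87178291200 × 2 = 174356582400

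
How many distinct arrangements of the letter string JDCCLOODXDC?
11! / (3! × 2! × 1! × 3! × 1! × 1!) = 554400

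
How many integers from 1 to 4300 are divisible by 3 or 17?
⌊4300/3⌋ + ⌊4300/17⌋ - ⌊4300/51⌋ = 1433 + 252 - 84 = 1601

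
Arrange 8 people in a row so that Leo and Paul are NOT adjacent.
Total - adjacent = 8! - (8-1)!×2 = 40320 - 10080 = 30240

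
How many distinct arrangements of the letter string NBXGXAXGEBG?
11! / (2! × 3! × 1! × 1! × 3! × 1!) = 554400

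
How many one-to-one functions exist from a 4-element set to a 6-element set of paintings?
P(6,4) = 6!/(6-4)! = 360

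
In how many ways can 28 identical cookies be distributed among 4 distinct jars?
C(28+4-1, 4-1) = C(31, 3) = 4495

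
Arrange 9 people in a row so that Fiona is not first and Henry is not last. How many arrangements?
By inclusion-exclusion: 9! - 2×(9-1)! + (9-2)! = 362880 - 80640 + 5040 = 287280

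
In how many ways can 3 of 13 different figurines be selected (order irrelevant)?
C(13,3) = 13!/(3!×10!) = 286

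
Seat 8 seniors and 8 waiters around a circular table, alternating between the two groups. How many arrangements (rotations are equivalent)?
Fix one of the seniors: (8-1)! ways for the remaining seniors, × 8! ways for the waiters = 5040 × 40320 = 203212800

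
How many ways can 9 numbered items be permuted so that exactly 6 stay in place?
Choose the 6 fixed points C(9,6) = 84, derange the rest: !3 = Σ_{j=0}^{3} (-1)^j·3!/j! = 6 - 6 + 3 - 1 = 2. Product = 84 × 2 = 168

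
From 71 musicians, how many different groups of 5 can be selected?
C(71,5) = 71!/(5!×66!) = 13019909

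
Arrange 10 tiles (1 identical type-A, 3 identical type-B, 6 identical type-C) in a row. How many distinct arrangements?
10! / (1! × 3! × 6!) = 840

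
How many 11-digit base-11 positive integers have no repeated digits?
First digit: 10 choices (nonzero). Then descending: 10 × 10 × 9 × 8 × 7 × 6 × 5 × 4 × 3 × 2 × 1 = 36288000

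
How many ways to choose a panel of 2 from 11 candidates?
C(11,2) = 11!/(2!×9!) = 55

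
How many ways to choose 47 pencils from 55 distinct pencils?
C(55,47) = 55!/(47!×8!) = 1217566350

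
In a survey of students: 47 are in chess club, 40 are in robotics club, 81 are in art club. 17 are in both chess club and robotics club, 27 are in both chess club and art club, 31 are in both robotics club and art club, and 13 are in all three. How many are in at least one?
|A∪B∪C| = 47+40+81-17-27-31+13 = 106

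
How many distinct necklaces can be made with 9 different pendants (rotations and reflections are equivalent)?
(9-1)!/2 = 40320/2 = 20160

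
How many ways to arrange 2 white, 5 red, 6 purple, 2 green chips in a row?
15! / (2! × 5! × 6! × 2!) = 3783780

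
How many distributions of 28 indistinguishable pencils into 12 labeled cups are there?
C(28+12-1, 12-1) = C(39, 11) = 1676056044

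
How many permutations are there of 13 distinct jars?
13! = 6227020800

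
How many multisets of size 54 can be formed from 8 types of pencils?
C(54+8-1, 8-1) = C(61, 7) = 436270780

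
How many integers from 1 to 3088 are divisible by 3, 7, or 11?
⌊3088/3⌋+⌊3088/7⌋+⌊3088/11⌋ - ⌊3088/21⌋-⌊3088/33⌋-⌊3088/77⌋ + ⌊3088/231⌋ = 1029+441+280 - 147-93-40 + 13 = 1483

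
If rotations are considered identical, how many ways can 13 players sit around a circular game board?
Circular: fix one position, arrange the rest. (13-1)! = 479001600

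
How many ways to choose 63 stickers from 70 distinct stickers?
C(70,63) = 70!/(63!×7!) = 1198774720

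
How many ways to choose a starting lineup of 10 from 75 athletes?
C(75,10) = 75!/(10!×65!) = 828931106355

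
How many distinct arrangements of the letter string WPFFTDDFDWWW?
12! / (4! × 1! × 3! × 3! × 1!) = 554400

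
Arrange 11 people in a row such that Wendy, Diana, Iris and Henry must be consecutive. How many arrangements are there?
Treat the 4 as one block: (11-4+1)! × 4! = 40320 × 24 = 967680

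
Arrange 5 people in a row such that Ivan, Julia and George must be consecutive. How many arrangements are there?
Treat the 3 as one block: (5-3+1)! × 3! = 6 × 6 = 36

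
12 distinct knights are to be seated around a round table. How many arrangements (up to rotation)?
Circular: fix one position, arrange the rest. (12-1)! = 39916800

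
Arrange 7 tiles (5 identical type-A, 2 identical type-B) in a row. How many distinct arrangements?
7! / (5! × 2!) = 21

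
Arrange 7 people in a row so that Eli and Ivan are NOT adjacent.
Total - adjacent = 7! - (7-1)!×2 = 5040 - 1440 = 3600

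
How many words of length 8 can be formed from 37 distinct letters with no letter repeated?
P(37,8) = 37!/(37-8)! = 1556675366400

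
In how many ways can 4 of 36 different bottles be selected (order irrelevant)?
C(36,4) = 36!/(4!×32!) = 58905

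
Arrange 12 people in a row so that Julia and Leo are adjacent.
Treat as block: (12-1)! × 2! = 39916800 × 2 = 79833600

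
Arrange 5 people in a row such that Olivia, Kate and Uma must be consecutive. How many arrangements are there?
Treat the 3 as one block: (5-3+1)! × 3! = 6 × 6 = 36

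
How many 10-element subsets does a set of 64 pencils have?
C(64,10) = 64!/(10!×54!) = 151473214816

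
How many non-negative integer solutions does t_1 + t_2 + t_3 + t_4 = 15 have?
C(15+4-1, 4-1) = C(18, 3) = 816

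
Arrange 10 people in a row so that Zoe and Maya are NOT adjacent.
Total - adjacent = 10! - (10-1)!×2 = 3628800 - 725760 = 2903040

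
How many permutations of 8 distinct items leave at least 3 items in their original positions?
Exactly j fixed points: C(8,j)·!(8-j); sum over j ≥ 3 (derangement numbers via !m = (m-1)·(!(m-1) + !(m-2)): !0..!5 = 1, 0, 1, 2, 9, 44). Σ_{j=3}^{8} C(8,j)·!(8-j) = C(8,3)·!5 + C(8,4)·!4 + C(8,5)·!3 + C(8,6)·!2 + C(8,7)·!1 + C(8,8)·!0 = 56·44 + 70·9 + 56·2 + 28·1 + 8·0 + 1·1 = 3235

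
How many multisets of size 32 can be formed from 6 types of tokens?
C(32+6-1, 6-1) = C(37, 5) = 435897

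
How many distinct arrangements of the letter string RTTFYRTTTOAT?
12! / (1! × 1! × 1! × 1! × 2! × 6!) = 332640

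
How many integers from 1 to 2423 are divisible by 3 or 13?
⌊2423/3⌋ + ⌊2423/13⌋ - ⌊2423/39⌋ = 807 + 186 - 62 = 931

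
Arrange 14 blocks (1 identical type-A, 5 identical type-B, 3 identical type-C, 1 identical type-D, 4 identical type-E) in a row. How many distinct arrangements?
14! / (1! × 5! × 3! × 1! × 4!) = 5045040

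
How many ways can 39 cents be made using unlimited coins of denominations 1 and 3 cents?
Coefficient of x^39 in 1/(1-x^1) · 1/(1-x^3). Use j coins of 3 for j = 0..⌊39/3⌋ = 13, the rest in 1s: 13 + 1 = 14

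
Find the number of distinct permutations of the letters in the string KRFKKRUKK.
9! / (5! × 1! × 2! × 1!) = 1512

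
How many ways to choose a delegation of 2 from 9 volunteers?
C(9,2) = 9!/(2!×7!) = 36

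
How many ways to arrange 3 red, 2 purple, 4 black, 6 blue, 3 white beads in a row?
18! / (3! × 2! × 4! × 6! × 3!) = 5145940800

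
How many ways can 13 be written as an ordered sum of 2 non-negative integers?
C(13+2-1, 2-1) = C(14, 1) = 14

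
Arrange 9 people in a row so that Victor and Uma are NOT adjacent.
Total - adjacent = 9! - (9-1)!×2 = 362880 - 80640 = 282240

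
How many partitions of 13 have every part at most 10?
Let r_j(i) = number of partitions of i into parts ≤ j, for i = 0..13. r_1(i) = 1 for all i; r_j(i) = r_{j-1}(i) + r_j(i-j). Rows j = 2..10: ≤2: 1 1 2 2 3 3 4 4 5 5 6 6 7 7; ≤3: 1 1 2 3 4 5 7 8 10 12 14 16 19 21; ≤4: 1 1 2 3 5 6 9 11 15 18 23 27 34 39; ≤5: 1 1 2 3 5 7 10 13 18 23 30 37 47 57; ≤6: 1 1 2 3 5 7 11 14 20 26 35 44 58 71; ≤7: 1 1 2 3 5 7 11 15 21 28 38 49 65 82; ≤8: 1 1 2 3 5 7 11 15 22 29 40 52 70 89; ≤9: 1 1 2 3 5 7 11 15 22 30 41 54 73 94; ≤10: 1 1 2 3 5 7 11 15 22 30 42 55 75 97. r_10(13) = 97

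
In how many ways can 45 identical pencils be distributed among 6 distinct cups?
C(45+6-1, 6-1) = C(50, 5) = 2118760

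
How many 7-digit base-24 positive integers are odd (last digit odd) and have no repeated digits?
Last∈{1,3,5,7,9,11,13,15,17,19,21,23}. Last=0: 0. Last nonzero: 12×22×P(22,5) = 834261120. Total = 834261120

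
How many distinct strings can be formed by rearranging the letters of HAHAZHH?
7! / (4! × 2! × 1!) = 105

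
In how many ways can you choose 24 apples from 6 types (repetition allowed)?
C(24+6-1, 6-1) = C(29, 5) = 118755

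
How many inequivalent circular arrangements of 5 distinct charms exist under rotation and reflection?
(5-1)!/2 = 24/2 = 12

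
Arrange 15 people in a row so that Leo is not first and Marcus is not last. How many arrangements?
By inclusion-exclusion: 15! - 2×(15-1)! + (15-2)! = 1307674368000 - 174356582400 + 6227020800 = 1139544806400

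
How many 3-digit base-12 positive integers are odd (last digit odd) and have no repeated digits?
Last∈{1,3,5,7,9,11}. Last=0: 0. Last nonzero: 6×10×P(10,1) = 600. Total = 600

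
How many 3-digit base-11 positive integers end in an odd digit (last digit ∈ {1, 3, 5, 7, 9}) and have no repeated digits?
Last∈{1,3,5,7,9}. Last=0: 0. Last nonzero: 5×9×P(9,1) = 405. Total = 405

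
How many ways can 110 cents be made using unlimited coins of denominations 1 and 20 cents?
Coefficient of x^110 in 1/(1-x^1) · 1/(1-x^20). Use j coins of 20 for j = 0..⌊110/20⌋ = 5, the rest in 1s: 5 + 1 = 6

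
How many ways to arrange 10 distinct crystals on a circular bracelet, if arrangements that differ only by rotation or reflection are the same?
(10-1)!/2 = 362880/2 = 181440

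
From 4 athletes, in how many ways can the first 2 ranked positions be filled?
P(4,2) = 4!/(4-2)! = 12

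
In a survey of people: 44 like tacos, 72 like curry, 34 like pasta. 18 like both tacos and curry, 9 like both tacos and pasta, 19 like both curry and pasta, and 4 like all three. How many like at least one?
|A∪B∪C| = 44+72+34-18-9-19+4 = 108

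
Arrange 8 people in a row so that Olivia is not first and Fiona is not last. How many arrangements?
By inclusion-exclusion: 8! - 2×(8-1)! + (8-2)! = 40320 - 10080 + 720 = 30960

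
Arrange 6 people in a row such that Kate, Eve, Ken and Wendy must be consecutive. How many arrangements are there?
Treat the 4 as one block: (6-4+1)! × 4! = 6 × 24 = 144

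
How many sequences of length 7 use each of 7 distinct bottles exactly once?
7! = 5040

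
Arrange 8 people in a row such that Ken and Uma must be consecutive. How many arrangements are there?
Treat the 2 as one block: (8-2+1)! × 2! = 5040 × 2 = 10080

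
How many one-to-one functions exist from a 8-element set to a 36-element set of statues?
P(36,8) = 36!/(36-8)! = 1220096908800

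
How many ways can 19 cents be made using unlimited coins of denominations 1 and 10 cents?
Coefficient of x^19 in 1/(1-x^1) · 1/(1-x^10). Use j coins of 10 for j = 0..⌊19/10⌋ = 1, the rest in 1s: 1 + 1 = 2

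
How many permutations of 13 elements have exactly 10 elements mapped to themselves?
Choose the 10 fixed points C(13,10) = 286, derange the rest: !3 = Σ_{j=0}^{3} (-1)^j·3!/j! = 6 - 6 + 3 - 1 = 2. Product = 286 × 2 = 572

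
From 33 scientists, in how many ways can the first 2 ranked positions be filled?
P(33,2) = 33!/(33-2)! = 1056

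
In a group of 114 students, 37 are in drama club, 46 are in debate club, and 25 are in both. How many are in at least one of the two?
|A∪B| = |A| + |B| - |A∩B| = 37 + 46 - 25 = 58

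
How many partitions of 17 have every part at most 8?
Let r_j(i) = number of partitions of i into parts ≤ j, for i = 0..17. r_1(i) = 1 for all i; r_j(i) = r_{j-1}(i) + r_j(i-j). Rows j = 2..8: ≤2: 1 1 2 2 3 3 4 4 5 5 6 6 7 7 8 8 9 9; ≤3: 1 1 2 3 4 5 7 8 10 12 14 16 19 21 24 27 30 33; ≤4: 1 1 2 3 5 6 9 11 15 18 23 27 34 39 47 54 64 72; ≤5: 1 1 2 3 5 7 10 13 18 23 30 37 47 57 70 84 101 119; ≤6: 1 1 2 3 5 7 11 14 20 26 35 44 58 71 90 110 136 163; ≤7: 1 1 2 3 5 7 11 15 21 28 38 49 65 82 105 131 164 201; ≤8: 1 1 2 3 5 7 11 15 22 29 40 52 70 89 116 146 186 230. r_8(17) = 230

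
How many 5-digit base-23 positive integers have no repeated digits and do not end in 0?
Last digit: 22 nonzero choices. First digit: 21 (nonzero, ≠last). Middle 3: P(21,3) = 7980. Total = 3686760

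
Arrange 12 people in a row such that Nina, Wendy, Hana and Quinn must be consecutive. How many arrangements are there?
Treat the 4 as one block: (12-4+1)! × 4! = 362880 × 24 = 8709120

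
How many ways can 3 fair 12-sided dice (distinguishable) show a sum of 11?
Coefficient of x^11 in (x + x² + ... + x^12)^3. By inclusion-exclusion on dice exceeding 12: Σ_j (-1)^j C(3,j)·C(11-1-12j, 2) = C(3,0)·C(10,2) = 1·45 = 45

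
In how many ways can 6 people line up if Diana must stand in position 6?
Fix one position: (6-1)! = 120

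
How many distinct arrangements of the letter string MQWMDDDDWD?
10! / (5! × 2! × 1! × 2!) = 7560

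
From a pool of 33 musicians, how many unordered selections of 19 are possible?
C(33,19) = 33!/(19!×14!) = 818809200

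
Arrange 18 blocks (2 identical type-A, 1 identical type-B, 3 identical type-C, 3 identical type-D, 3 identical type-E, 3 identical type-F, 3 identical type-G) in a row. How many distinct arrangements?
18! / (2! × 1! × 3! × 3! × 3! × 3! × 3!) = 411675264000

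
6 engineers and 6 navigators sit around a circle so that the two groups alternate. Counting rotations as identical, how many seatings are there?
Fix one of the engineers: (6-1)! ways for the remaining engineers, × 6! ways for the navigators = 120 × 720 = 86400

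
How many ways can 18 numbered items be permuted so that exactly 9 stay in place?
Choose the 9 fixed points C(18,9) = 48620, derange the rest: !9 = Σ_{j=0}^{9} (-1)^j·9!/j! = 362880 - 362880 + 181440 - 60480 + 15120 - 3024 + 504 - 72 + 9 - 1 = 133496. Product = 48620 × 133496 = 6490575520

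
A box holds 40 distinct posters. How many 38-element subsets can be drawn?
C(40,38) = 40!/(38!×2!) = 780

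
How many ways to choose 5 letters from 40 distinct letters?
C(40,5) = 40!/(5!×35!) = 658008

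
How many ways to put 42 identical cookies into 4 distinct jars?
C(42+4-1, 4-1) = C(45, 3) = 14190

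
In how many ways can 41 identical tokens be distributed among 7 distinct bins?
C(41+7-1, 7-1) = C(47, 6) = 10737573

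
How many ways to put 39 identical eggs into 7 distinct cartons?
C(39+7-1, 7-1) = C(45, 6) = 8145060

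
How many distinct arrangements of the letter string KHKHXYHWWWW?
11! / (1! × 3! × 2! × 1! × 4!) = 138600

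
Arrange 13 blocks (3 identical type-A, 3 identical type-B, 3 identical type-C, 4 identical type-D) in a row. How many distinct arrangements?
13! / (3! × 3! × 3! × 4!) = 1201200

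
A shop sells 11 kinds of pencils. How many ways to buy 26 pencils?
C(26+11-1, 11-1) = C(36, 10) = 254186856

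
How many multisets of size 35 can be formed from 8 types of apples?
C(35+8-1, 8-1) = C(42, 7) = 26978328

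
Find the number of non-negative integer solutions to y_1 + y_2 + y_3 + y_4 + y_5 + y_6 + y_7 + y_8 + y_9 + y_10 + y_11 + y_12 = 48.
C(48+12-1, 12-1) = C(59, 11) = 279871768995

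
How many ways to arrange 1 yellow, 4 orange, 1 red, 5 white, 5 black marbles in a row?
16! / (1! × 4! × 1! × 5! × 5!) = 60540480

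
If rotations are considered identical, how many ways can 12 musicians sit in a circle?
Circular: fix one position, arrange the rest. (12-1)! = 39916800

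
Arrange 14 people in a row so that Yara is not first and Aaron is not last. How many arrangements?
By inclusion-exclusion: 14! - 2×(14-1)! + (14-2)! = 87178291200 - 12454041600 + 479001600 = 75203251200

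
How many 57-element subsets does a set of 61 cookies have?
C(61,57) = 61!/(57!×4!) = 521855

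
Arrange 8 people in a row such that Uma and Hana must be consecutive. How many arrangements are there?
Treat the 2 as one block: (8-2+1)! × 2! = 5040 × 2 = 10080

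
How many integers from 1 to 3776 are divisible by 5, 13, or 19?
⌊3776/5⌋+⌊3776/13⌋+⌊3776/19⌋ - ⌊3776/65⌋-⌊3776/95⌋-⌊3776/247⌋ + ⌊3776/1235⌋ = 755+290+198 - 58-39-15 + 3 = 1134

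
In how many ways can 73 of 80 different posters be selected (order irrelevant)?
C(80,73) = 80!/(73!×7!) = 3176716400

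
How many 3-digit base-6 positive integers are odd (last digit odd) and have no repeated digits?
Last∈{1,3,5}. Last=0: 0. Last nonzero: 3×4×P(4,1) = 48. Total = 48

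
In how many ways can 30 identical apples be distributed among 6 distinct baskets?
C(30+6-1, 6-1) = C(35, 5) = 324632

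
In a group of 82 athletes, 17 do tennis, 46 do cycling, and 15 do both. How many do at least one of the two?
|A∪B| = |A| + |B| - |A∩B| = 17 + 46 - 15 = 48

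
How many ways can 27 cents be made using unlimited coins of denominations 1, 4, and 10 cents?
Coefficient of x^27 in 1/(1-x^1) · 1/(1-x^4) · 1/(1-x^10). Case on j = number of 10-cent coins (j = 0..2); remainder r = 27 - 10j is made from {1,4} in ⌊r/4⌋+1 ways. r = 27, 17, 7 → 7 + 5 + 2 = 14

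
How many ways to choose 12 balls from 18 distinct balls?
C(18,12) = 18!/(12!×6!) = 18564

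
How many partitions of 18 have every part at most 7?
Let r_j(i) = number of partitions of i into parts ≤ j, for i = 0..18. r_1(i) = 1 for all i; r_j(i) = r_{j-1}(i) + r_j(i-j). Rows j = 2..7: ≤2: 1 1 2 2 3 3 4 4 5 5 6 6 7 7 8 8 9 9 10; ≤3: 1 1 2 3 4 5 7 8 10 12 14 16 19 21 24 27 30 33 37; ≤4: 1 1 2 3 5 6 9 11 15 18 23 27 34 39 47 54 64 72 84; ≤5: 1 1 2 3 5 7 10 13 18 23 30 37 47 57 70 84 101 119 141; ≤6: 1 1 2 3 5 7 11 14 20 26 35 44 58 71 90 110 136 163 199; ≤7: 1 1 2 3 5 7 11 15 21 28 38 49 65 82 105 131 164 201 248. r_7(18) = 248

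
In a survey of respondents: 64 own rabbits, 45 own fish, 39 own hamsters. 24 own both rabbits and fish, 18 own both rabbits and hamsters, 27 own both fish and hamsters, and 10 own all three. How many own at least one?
|A∪B∪C| = 64+45+39-24-18-27+10 = 89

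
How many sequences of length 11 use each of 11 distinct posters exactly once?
11! = 39916800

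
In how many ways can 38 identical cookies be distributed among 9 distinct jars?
C(38+9-1, 9-1) = C(46, 8) = 260932815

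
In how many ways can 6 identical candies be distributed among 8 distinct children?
C(6+8-1, 8-1) = C(13, 7) = 1716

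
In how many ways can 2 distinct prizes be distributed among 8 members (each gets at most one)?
P(8,2) = 8!/(8-2)! = 56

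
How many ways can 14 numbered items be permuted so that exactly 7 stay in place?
Choose the 7 fixed points C(14,7) = 3432, derange the rest: !7 = Σ_{j=0}^{7} (-1)^j·7!/j! = 5040 - 5040 + 2520 - 840 + 210 - 42 + 7 - 1 = 1854. Product = 3432 × 1854 = 6362928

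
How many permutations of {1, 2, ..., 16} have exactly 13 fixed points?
Choose the 13 fixed points C(16,13) = 560, derange the rest: !3 = Σ_{j=0}^{3} (-1)^j·3!/j! = 6 - 6 + 3 - 1 = 2. Product = 560 × 2 = 1120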